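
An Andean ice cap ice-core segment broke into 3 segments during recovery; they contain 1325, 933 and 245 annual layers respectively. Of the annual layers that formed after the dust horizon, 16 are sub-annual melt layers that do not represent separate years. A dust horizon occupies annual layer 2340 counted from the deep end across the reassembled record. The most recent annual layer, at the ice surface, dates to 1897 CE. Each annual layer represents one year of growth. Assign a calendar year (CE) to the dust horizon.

1750 CE

Total annual layers = 1325 + 933 + 245 = 2503.
The dust horizon sits at annual layer 2340 from the deep end, so 2503 − 2340 = 163 annual layers formed after it.
Excluding 16 false annual layers: 163 − 16 = 147.
1897 − 147 = 1750 CE.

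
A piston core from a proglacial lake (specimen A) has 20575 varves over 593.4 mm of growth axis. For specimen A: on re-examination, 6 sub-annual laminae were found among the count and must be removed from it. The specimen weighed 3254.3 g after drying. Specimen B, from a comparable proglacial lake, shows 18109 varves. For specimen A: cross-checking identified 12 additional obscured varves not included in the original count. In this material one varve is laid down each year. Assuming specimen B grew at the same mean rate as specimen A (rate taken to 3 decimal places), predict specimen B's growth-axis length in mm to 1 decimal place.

525.2 mm

Specimen A: after corrections the count is 20575 − 6 + 12 = 20581 varves.
A: 593.4 mm over 20581 years gives 593.4 / 20581 ≈ 0.029 mm/year.
B's length ≈ 0.029 × 18109 = 525.2 mm.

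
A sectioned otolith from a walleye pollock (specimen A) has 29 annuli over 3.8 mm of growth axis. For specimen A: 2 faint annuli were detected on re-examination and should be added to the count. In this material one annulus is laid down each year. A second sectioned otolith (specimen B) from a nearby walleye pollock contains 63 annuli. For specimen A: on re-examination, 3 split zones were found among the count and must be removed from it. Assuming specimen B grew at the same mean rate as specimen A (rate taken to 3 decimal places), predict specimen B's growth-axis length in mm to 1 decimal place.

Specimen A: adjusted count: 29 − 3 + 2 = 28 annuli.
A: 3.8 mm over 28 years gives 3.8 / 28 ≈ 0.136 mm/year.
For B, 0.136 mm/year × 63 years = 8.6 mm.

8.6 mm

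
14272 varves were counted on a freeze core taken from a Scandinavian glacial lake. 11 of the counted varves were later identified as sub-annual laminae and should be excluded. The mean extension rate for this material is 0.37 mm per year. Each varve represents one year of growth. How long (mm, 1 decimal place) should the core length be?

Correcting the raw count gives 14272 − 11 = 14261 true varves.
Length ≈ 0.37 × 14261 = 5276.6 mm.

5276.6 mm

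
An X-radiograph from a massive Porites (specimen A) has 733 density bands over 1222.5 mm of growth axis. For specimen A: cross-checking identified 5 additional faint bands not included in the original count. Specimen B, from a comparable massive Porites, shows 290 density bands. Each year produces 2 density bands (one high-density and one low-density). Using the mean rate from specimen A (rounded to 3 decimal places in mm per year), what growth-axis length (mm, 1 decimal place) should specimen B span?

480.4 mm

Specimen A: adjusted count: 733 + 5 = 738 density bands.
Specimen A: with 2 density bands per year, 738 / 2 = 369 years.
A: Extension rate ≈ 1222.5 / 369 = 3.313 mm per year.
Specimen B: dividing by 2 density bands per year: 290 / 2 = 145 years. B's length ≈ 3.313 × 145 = 480.4 mm.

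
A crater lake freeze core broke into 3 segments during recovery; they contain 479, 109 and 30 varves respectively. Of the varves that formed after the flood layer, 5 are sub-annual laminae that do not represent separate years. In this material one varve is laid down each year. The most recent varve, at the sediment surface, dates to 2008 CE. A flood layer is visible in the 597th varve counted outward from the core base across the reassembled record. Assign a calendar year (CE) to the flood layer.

1992 CE

Total varves = 479 + 109 + 30 = 618.
618 − 597 = 21 varves lie beyond the flood layer toward the sediment surface.
Excluding 5 false varves: 21 − 5 = 16.
Counting back 16 years from 2008 CE places the flood layer in 2008 − 16 = 1992 CE.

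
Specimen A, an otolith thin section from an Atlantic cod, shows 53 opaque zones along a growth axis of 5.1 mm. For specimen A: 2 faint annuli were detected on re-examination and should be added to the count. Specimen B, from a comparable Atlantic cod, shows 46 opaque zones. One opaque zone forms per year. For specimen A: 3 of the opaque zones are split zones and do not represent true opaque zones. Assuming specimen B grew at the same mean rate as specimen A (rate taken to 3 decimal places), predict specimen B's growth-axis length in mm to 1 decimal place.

Specimen A: true opaque zone count = 53 − 3 + 2 = 52.
A: Extension rate ≈ 5.1 / 52 = 0.098 mm per year.
B's length ≈ 0.098 × 46 = 4.5 mm.

4.5 mm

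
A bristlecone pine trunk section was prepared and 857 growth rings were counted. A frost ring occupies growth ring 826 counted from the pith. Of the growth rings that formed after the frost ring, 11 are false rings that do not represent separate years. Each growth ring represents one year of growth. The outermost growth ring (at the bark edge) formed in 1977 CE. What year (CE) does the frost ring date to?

1957 CE

857 − 826 = 31 growth rings lie beyond the frost ring toward the bark edge.
31 − 11 false = 20 true growth rings after the frost ring.
Counting back 20 years from 1977 CE places the frost ring in 1977 − 20 = 1957 CE.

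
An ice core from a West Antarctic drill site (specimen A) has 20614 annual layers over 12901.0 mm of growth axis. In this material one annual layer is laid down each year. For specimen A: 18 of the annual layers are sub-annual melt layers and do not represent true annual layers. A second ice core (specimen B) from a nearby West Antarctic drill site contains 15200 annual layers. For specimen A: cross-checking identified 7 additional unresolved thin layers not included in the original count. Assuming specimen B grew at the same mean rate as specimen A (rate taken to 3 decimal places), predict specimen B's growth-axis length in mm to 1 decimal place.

9515.2 mm

Specimen A: adjusted count: 20614 − 18 + 7 = 20603 annual layers.
A: 12901.0 mm over 20603 years gives 12901.0 / 20603 ≈ 0.626 mm per year.
B's length ≈ 0.626 × 15200 = 9515.2 mm.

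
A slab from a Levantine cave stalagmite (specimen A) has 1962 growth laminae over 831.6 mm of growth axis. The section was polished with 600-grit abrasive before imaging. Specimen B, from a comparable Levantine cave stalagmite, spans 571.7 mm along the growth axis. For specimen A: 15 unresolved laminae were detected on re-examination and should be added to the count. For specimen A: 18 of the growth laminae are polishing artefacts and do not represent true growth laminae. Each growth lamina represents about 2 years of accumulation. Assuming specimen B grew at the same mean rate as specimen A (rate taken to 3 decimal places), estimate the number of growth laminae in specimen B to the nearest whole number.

1348 growth laminae

Specimen A: true growth lamina count = 1962 − 18 + 15 = 1959.
Specimen A: multiplying by 2 years per growth lamina: 1959 × 2 = 3918 years.
A: Extension rate ≈ 831.6 / 3918 = 0.212 mm per year.
For B, 571.7 / 0.212 = 2696.70 years; at 2 years per growth lamina that is 2696.70 / 2 ≈ 1348 growth laminae.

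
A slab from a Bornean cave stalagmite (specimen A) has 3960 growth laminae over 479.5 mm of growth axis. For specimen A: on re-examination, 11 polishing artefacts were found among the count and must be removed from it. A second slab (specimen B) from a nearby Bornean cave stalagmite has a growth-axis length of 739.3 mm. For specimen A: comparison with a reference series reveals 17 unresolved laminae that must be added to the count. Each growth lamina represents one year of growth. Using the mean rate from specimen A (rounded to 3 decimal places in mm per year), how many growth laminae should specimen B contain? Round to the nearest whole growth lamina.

6110 growth laminae

Specimen A: true growth lamina count = 3960 − 11 + 17 = 3966.
A: 479.5 mm over 3966 years gives 479.5 / 3966 ≈ 0.121 mm per year.
Specimen B: 739.3 mm / 0.121 mm per year = 6109.92 years ≈ 6110 growth laminae.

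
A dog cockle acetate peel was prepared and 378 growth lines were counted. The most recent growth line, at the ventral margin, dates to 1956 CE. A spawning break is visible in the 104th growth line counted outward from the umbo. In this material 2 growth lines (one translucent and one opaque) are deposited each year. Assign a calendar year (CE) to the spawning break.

1819 CE

378 − 104 = 274 growth lines lie beyond the spawning break toward the ventral margin.
274 growth lines at 2 per year is 274 / 2 = 137 years.
1956 − 137 = 1819 CE.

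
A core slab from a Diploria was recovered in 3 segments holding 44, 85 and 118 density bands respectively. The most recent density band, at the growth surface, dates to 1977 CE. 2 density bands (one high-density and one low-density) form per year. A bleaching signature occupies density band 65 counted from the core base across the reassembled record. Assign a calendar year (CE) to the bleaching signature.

1886 CE

Total density bands = 44 + 85 + 118 = 247.
247 − 65 = 182 density bands lie beyond the bleaching signature toward the growth surface.
With 2 density bands per year, 182 / 2 = 91 years.
The density band at the growth surface is 1977 CE, so the bleaching signature dates to 1977 − 91 = 1886 CE.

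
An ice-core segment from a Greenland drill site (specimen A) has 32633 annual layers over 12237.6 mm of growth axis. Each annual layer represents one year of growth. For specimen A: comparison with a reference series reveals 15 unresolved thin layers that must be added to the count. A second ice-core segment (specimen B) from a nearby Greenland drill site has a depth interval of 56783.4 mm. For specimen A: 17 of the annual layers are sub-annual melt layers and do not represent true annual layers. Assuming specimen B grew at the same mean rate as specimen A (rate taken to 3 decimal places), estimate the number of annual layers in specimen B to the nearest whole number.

Specimen A: correcting the raw count gives 32633 − 17 + 15 = 32631 true annual layers.
A: 12237.6 mm over 32631 years gives 12237.6 / 32631 ≈ 0.375 mm/yr.
Specimen B: 56783.4 mm / 0.375 mm per year = 151422.40 years ≈ 151422 annual layers.

151422 annual layers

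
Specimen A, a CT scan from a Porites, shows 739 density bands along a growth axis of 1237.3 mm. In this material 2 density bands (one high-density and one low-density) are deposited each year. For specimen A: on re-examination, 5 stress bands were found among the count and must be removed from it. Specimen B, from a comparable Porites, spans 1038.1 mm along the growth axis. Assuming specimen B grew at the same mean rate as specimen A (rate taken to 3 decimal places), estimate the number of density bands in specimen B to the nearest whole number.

Specimen A: after corrections the count is 739 − 5 = 734 density bands.
Specimen A: 734 density bands at 2 per year is 734 / 2 = 367 years.
A: Extension rate ≈ 1237.3 / 367 = 3.371 mm/year.
Specimen B: 1038.1 mm / 3.371 mm per year = 307.95 years; at 2 density bands per year that is 307.95 × 2 ≈ 616 density bands.

616 density bands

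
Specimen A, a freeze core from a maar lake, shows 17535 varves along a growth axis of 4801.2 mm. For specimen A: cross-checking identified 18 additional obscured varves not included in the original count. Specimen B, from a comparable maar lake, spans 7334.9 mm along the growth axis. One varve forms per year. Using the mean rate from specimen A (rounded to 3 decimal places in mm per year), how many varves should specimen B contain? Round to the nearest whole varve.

26770 varves

Specimen A: adjusted count: 17535 + 18 = 17553 varves.
A: 4801.2 mm over 17553 years gives 4801.2 / 17553 ≈ 0.274 mm per year.
For B, 7334.9 / 0.274 = 26769.71 years ≈ 26770 varves.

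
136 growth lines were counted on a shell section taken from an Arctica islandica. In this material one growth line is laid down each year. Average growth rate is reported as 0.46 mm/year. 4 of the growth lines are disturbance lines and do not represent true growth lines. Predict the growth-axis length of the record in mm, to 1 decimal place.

60.7 mm

After corrections the count is 136 − 4 = 132 growth lines.
Predicted length = 0.46 mm/year × 132 years = 60.7 mm.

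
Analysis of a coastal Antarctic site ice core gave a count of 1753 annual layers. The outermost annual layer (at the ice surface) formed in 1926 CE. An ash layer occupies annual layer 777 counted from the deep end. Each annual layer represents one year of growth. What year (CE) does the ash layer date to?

950 CE

1753 − 777 = 976 annual layers lie beyond the ash layer toward the ice surface.
Counting back 976 years from 1926 CE places the ash layer in 1926 − 976 = 950 CE.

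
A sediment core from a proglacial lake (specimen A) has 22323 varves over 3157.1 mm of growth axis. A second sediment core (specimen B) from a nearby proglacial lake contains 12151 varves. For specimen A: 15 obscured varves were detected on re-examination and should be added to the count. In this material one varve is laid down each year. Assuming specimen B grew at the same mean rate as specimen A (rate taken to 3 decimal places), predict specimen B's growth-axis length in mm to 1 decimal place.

Specimen A: adjusted count: 22323 + 15 = 22338 varves.
A: Extension rate ≈ 3157.1 / 22338 = 0.141 mm/year.
Length of B = 0.141 × 12151 = 1713.3 mm.

1713.3 mm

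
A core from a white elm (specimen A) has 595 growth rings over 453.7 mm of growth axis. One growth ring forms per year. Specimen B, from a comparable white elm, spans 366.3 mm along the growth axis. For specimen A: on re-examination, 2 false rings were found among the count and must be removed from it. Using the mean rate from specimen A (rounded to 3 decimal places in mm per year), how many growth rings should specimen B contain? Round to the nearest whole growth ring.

Specimen A: correcting the raw count gives 595 − 2 = 593 true growth rings.
A: 453.7 mm over 593 years gives 453.7 / 593 ≈ 0.765 mm/year.
B spans 366.3 / 0.765 = 478.82 years ≈ 479 growth rings.

479 growth rings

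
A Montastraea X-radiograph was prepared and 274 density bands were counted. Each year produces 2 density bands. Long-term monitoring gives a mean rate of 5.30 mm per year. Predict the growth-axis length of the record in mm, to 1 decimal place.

With 2 density bands per year, 274 / 2 = 137 years.
Predicted length = 5.30 mm/year × 137 years = 726.1 mm.

726.1 mm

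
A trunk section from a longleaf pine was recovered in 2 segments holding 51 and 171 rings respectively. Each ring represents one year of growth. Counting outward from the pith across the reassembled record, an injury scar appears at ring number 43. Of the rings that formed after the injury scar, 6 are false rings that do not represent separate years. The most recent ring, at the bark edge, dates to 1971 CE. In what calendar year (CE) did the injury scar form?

Total rings = 51 + 171 = 222.
The injury scar sits at ring 43 from the pith, so 222 − 43 = 179 rings formed after it.
Removing the 6 false rings leaves 179 − 6 = 173 true rings beyond the injury scar.
Counting back 173 years from 1971 CE places the injury scar in 1971 − 173 = 1798 CE.

1798 CE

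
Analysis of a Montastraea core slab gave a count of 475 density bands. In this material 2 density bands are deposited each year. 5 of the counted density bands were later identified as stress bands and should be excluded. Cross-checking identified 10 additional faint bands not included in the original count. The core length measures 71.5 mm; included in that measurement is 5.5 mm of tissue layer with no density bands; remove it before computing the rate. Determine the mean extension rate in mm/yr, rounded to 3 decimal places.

Correcting the raw count gives 475 − 5 + 10 = 480 true density bands.
Dividing by 2 density bands per year: 480 / 2 = 240 years.
Net length = 71.5 − 5.5 = 66.0 mm.
Extension rate ≈ 66.0 / 240 = 0.275 mm/yr.

0.275 mm/yr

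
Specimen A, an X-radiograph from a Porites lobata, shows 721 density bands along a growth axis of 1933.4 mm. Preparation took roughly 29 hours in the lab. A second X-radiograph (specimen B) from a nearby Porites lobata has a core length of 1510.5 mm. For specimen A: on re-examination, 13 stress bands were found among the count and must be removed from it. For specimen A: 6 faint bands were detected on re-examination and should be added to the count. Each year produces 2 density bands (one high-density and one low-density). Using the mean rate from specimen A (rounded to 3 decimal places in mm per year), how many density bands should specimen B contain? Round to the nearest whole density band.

558 density bands

Specimen A: true density band count = 721 − 13 + 6 = 714.
Specimen A: dividing by 2 density bands per year: 714 / 2 = 357 years.
A: Extension rate ≈ 1933.4 / 357 = 5.416 mm per year.
B spans 1510.5 / 5.416 = 278.90 years; at 2 density bands per year that is 278.90 × 2 ≈ 558 density bands.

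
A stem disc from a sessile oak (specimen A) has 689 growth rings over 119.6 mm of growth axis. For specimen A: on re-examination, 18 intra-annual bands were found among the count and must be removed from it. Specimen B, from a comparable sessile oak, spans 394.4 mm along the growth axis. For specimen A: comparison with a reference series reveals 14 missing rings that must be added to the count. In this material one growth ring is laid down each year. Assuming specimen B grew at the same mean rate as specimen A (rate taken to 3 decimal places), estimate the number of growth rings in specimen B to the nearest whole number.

2254 growth rings

Specimen A: adjusted count: 689 − 18 + 14 = 685 growth rings.
A: Extension rate ≈ 119.6 / 685 = 0.175 mm/yr.
B spans 394.4 / 0.175 = 2253.71 years ≈ 2254 growth rings.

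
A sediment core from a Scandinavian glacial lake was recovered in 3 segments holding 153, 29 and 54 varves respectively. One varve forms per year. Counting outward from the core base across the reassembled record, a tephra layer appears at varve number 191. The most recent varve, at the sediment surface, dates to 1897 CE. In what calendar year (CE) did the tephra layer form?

Total varves = 153 + 29 + 54 = 236.
Between varve 191 and the sediment surface there are 236 − 191 = 45 varves.
Counting back 45 years from 1897 CE places the tephra layer in 1897 − 45 = 1852 CE.

1852 CE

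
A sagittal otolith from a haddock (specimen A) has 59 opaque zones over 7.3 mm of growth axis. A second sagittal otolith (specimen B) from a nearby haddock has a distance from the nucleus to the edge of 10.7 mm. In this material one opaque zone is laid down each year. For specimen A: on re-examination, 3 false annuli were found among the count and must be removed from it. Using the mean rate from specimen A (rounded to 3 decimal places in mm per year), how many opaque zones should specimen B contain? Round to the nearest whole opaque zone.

Specimen A: true opaque zone count = 59 − 3 = 56.
A: 7.3 mm over 56 years gives 7.3 / 56 ≈ 0.130 mm/year.
For B, 10.7 / 0.130 = 82.31 years ≈ 82 opaque zones.

82 opaque zones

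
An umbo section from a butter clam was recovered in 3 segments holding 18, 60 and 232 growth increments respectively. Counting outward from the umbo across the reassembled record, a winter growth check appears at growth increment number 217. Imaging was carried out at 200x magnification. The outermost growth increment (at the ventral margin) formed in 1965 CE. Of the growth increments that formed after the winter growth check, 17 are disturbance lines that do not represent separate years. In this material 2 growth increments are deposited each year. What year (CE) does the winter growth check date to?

Total growth increments = 18 + 60 + 232 = 310.
The winter growth check sits at growth increment 217 from the umbo, so 310 − 217 = 93 growth increments formed after it.
93 − 17 false = 76 true growth increments after the winter growth check.
With 2 growth increments per year, 76 / 2 = 38 years.
1965 − 38 = 1927 CE.

1927 CE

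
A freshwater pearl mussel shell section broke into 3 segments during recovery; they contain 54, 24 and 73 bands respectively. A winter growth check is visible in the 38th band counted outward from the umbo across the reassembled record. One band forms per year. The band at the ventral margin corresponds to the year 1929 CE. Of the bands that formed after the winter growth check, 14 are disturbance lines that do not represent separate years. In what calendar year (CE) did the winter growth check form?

1830 CE

Total bands = 54 + 24 + 73 = 151.
The winter growth check sits at band 38 from the umbo, so 151 − 38 = 113 bands formed after it.
113 − 14 false = 99 true bands after the winter growth check.
1929 − 99 = 1830 CE.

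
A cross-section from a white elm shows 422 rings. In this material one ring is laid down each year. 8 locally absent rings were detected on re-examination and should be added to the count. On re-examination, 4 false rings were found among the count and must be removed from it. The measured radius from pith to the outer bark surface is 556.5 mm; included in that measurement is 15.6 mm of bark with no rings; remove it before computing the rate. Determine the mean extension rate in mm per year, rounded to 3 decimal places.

True ring count = 422 − 4 + 8 = 426.
Net length = 556.5 − 15.6 = 540.9 mm.
540.9 mm over 426 years gives 540.9 / 426 ≈ 1.270 mm per year.

1.270 mm per year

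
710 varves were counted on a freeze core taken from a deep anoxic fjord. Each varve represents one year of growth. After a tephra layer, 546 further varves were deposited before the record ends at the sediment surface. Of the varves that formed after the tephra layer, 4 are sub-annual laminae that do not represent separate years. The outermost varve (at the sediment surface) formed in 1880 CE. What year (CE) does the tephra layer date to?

1338 CE

546 varves formed after the tephra layer.
546 − 4 false = 542 true varves after the tephra layer.
The varve at the sediment surface is 1880 CE, so the tephra layer dates to 1880 − 542 = 1338 CE.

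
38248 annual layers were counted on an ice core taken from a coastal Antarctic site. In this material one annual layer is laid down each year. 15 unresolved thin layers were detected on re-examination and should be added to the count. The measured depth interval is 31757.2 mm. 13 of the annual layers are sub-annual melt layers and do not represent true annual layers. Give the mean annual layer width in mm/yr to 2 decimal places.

Adjusted count: 38248 − 13 + 15 = 38250 annual layers.
Extension rate ≈ 31757.2 / 38250 = 0.83 mm/yr.

0.83 mm/yr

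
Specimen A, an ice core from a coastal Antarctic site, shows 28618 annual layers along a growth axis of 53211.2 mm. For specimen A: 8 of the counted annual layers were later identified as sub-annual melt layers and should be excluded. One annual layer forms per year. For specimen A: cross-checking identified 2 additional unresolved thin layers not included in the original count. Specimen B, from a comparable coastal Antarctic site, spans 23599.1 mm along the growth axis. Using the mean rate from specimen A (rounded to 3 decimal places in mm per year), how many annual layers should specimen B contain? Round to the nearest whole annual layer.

Specimen A: adjusted count: 28618 − 8 + 2 = 28612 annual layers.
A: Mean rate = 53211.2 mm / 28612 years ≈ 1.860 mm per year.
B spans 23599.1 / 1.860 = 12687.69 years ≈ 12688 annual layers.

12688 annual layers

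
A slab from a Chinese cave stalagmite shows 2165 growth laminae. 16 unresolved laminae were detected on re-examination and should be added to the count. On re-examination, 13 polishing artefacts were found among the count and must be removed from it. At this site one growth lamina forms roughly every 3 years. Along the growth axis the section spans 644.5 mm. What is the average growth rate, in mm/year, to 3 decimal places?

Adjusted count: 2165 − 13 + 16 = 2168 growth laminae.
At 3 years per growth lamina, 2168 × 3 = 6504 years.
Extension rate ≈ 644.5 / 6504 = 0.099 mm/year.

0.099 mm/year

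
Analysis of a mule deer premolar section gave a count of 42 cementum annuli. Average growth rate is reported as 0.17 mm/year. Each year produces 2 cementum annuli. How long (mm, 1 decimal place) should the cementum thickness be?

3.6 mm

Dividing by 2 cementum annuli per year: 42 / 2 = 21 years.
21 years at 0.17 mm/year gives 0.17 × 21 = 3.6 mm.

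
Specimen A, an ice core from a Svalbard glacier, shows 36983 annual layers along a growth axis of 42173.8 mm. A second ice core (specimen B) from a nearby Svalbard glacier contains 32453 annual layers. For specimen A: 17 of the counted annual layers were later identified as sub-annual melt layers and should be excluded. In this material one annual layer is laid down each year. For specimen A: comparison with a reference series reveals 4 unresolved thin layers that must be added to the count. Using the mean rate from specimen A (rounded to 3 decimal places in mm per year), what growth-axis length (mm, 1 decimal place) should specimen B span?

Specimen A: true annual layer count = 36983 − 17 + 4 = 36970.
A: 42173.8 mm over 36970 years gives 42173.8 / 36970 ≈ 1.141 mm/yr.
Length of B = 1.141 × 32453 = 37028.9 mm.

37028.9 mm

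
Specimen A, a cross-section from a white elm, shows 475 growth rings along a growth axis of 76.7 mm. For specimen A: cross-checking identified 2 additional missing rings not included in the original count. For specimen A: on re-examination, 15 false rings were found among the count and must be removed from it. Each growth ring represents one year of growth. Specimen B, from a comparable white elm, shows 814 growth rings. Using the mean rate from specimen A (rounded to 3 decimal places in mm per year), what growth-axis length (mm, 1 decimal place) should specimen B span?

Specimen A: adjusted count: 475 − 15 + 2 = 462 growth rings.
A: 76.7 mm over 462 years gives 76.7 / 462 ≈ 0.166 mm/yr.
B's length ≈ 0.166 × 814 = 135.1 mm.

135.1 mm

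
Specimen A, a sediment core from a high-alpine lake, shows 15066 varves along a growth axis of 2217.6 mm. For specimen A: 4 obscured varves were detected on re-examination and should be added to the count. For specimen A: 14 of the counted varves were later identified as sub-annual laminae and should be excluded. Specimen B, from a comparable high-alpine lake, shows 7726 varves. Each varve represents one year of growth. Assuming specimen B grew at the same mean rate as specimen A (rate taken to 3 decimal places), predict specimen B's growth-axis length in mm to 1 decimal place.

1135.7 mm

Specimen A: correcting the raw count gives 15066 − 14 + 4 = 15056 true varves.
A: Mean rate = 2217.6 mm / 15056 years ≈ 0.147 mm per year.
For B, 0.147 mm/year × 7726 years = 1135.7 mm.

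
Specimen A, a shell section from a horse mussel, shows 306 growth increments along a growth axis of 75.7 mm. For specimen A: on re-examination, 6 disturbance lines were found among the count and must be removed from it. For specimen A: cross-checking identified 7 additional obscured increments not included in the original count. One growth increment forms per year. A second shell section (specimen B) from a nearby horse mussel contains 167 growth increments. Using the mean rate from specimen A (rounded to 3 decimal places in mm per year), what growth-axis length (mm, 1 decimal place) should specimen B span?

Specimen A: true growth increment count = 306 − 6 + 7 = 307.
A: 75.7 mm over 307 years gives 75.7 / 307 ≈ 0.247 mm per year.
Length of B = 0.247 × 167 = 41.2 mm.

41.2 mm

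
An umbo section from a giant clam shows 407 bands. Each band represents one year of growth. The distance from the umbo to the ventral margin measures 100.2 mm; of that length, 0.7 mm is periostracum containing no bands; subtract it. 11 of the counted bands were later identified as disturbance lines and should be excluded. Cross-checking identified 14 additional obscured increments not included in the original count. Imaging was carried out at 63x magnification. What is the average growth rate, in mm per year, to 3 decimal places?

0.243 mm per year

Adjusted count: 407 − 11 + 14 = 410 bands.
Removing the 0.7 mm offcut leaves 100.2 − 0.7 = 99.5 mm.
Mean rate = 99.5 mm / 410 years ≈ 0.243 mm per year.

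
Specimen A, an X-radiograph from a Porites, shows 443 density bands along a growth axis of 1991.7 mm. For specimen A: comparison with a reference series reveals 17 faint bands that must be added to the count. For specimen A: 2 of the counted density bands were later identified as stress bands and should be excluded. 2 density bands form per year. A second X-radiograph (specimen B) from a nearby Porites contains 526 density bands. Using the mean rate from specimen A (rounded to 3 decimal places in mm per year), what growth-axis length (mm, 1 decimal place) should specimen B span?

Specimen A: true density band count = 443 − 2 + 17 = 458.
Specimen A: dividing by 2 density bands per year: 458 / 2 = 229 years.
A: Extension rate ≈ 1991.7 / 229 = 8.697 mm/year.
Specimen B: 526 density bands at 2 per year is 526 / 2 = 263 years. Length of B = 8.697 × 263 = 2287.3 mm.

2287.3 mm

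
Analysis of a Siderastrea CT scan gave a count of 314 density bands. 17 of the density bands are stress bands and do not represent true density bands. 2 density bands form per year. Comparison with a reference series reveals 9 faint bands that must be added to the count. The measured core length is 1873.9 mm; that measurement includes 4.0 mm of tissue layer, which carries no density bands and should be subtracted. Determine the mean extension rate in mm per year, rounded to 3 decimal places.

True density band count = 314 − 17 + 9 = 306.
With 2 density bands per year, 306 / 2 = 153 years.
Net length = 1873.9 − 4.0 = 1869.9 mm.
Mean rate = 1869.9 mm / 153 years ≈ 12.222 mm per year.

12.222 mm per year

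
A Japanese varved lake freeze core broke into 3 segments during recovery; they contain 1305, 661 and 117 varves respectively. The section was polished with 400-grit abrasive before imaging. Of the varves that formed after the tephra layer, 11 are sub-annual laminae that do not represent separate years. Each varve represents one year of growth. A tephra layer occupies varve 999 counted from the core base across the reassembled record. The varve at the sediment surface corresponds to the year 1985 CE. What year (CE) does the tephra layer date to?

912 CE

Total varves = 1305 + 661 + 117 = 2083.
2083 − 999 = 1084 varves lie beyond the tephra layer toward the sediment surface.
1084 − 11 false = 1073 true varves after the tephra layer.
1985 − 1073 = 912 CE.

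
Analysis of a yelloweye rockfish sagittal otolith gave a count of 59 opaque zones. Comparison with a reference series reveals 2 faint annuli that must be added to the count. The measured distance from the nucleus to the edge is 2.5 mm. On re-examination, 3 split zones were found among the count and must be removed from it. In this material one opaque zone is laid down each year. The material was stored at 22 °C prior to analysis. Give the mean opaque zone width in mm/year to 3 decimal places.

Correcting the raw count gives 59 − 3 + 2 = 58 true opaque zones.
2.5 mm over 58 years gives 2.5 / 58 ≈ 0.043 mm/year.

0.043 mm/year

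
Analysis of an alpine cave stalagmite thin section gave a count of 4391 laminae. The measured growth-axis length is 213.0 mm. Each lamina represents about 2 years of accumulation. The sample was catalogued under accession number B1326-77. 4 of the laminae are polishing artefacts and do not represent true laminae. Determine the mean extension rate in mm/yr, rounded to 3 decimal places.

Correcting the raw count gives 4391 − 4 = 4387 true laminae.
Multiplying by 2 years per lamina: 4387 × 2 = 8774 years.
213.0 mm over 8774 years gives 213.0 / 8774 ≈ 0.024 mm/yr.

0.024 mm/yr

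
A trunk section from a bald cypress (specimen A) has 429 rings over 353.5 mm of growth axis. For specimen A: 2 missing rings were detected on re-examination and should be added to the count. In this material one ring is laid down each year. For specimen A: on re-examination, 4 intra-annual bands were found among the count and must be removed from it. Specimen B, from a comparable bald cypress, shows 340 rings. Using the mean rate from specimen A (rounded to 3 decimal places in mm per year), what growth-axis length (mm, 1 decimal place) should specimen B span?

281.5 mm

Specimen A: after corrections the count is 429 − 4 + 2 = 427 rings.
A: Extension rate ≈ 353.5 / 427 = 0.828 mm/year.
For B, 0.828 mm/year × 340 years = 281.5 mm.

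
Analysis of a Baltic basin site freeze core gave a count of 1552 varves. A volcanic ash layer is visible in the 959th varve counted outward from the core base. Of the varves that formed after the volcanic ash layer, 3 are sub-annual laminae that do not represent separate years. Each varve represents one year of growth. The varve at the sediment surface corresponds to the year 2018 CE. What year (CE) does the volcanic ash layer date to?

The volcanic ash layer sits at varve 959 from the core base, so 1552 − 959 = 593 varves formed after it.
593 − 3 false = 590 true varves after the volcanic ash layer.
Counting back 590 years from 2018 CE places the volcanic ash layer in 2018 − 590 = 1428 CE.

1428 CE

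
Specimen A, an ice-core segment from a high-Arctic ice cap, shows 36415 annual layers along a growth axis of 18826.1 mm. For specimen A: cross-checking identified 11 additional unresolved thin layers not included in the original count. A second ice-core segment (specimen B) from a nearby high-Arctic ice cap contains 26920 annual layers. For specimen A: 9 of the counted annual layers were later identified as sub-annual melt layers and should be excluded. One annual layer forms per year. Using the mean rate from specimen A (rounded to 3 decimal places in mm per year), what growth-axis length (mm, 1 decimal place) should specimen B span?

13917.6 mm

Specimen A: true annual layer count = 36415 − 9 + 11 = 36417.
A: Mean rate = 18826.1 mm / 36417 years ≈ 0.517 mm/year.
For B, 0.517 mm/year × 26920 years = 13917.6 mm.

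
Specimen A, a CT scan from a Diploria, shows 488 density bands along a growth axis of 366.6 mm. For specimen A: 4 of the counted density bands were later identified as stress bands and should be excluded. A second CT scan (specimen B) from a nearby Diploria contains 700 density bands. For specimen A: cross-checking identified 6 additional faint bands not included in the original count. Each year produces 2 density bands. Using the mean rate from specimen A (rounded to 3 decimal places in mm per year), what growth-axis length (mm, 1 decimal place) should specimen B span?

523.6 mm

Specimen A: adjusted count: 488 − 4 + 6 = 490 density bands.
Specimen A: dividing by 2 density bands per year: 490 / 2 = 245 years.
A: 366.6 mm over 245 years gives 366.6 / 245 ≈ 1.496 mm/year.
Specimen B: with 2 density bands per year, 700 / 2 = 350 years. For B, 1.496 mm/year × 350 years = 523.6 mm.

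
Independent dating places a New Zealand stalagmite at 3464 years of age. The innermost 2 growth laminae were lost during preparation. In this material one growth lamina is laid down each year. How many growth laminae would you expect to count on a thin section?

One growth lamina per year gives 3464 growth laminae over 3464 years.
Subtracting the 2 growth laminae not captured gives 3464 − 2 = 3462 growth laminae in the record.

3462 growth laminae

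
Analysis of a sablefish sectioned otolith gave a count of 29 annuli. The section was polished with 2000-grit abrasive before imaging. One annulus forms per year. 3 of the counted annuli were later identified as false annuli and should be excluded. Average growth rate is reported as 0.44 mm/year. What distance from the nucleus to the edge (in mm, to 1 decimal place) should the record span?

11.4 mm

Correcting the raw count gives 29 − 3 = 26 true annuli.
26 years at 0.44 mm/year gives 0.44 × 26 = 11.4 mm.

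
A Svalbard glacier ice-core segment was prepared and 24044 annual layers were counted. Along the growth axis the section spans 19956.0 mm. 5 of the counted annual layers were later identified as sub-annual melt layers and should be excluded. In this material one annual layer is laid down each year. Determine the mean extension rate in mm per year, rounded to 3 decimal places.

0.830 mm per year

Adjusted count: 24044 − 5 = 24039 annual layers.
Extension rate ≈ 19956.0 / 24039 = 0.830 mm per year.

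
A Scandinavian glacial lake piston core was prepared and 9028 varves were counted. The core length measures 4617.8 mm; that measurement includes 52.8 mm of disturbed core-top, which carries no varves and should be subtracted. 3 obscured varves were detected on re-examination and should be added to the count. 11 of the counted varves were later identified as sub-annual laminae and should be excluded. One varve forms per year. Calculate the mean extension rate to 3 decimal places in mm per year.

0.506 mm per year

Correcting the raw count gives 9028 − 11 + 3 = 9020 true varves.
The growth record spans 4617.8 − 52.8 = 4565.0 mm.
Mean rate = 4565.0 mm / 9020 years ≈ 0.506 mm per year.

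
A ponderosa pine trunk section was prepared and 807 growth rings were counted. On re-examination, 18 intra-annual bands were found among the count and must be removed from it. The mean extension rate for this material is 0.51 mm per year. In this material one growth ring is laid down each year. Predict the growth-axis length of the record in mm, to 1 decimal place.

After corrections the count is 807 − 18 = 789 growth rings.
789 years at 0.51 mm/year gives 0.51 × 789 = 402.4 mm.

402.4 mm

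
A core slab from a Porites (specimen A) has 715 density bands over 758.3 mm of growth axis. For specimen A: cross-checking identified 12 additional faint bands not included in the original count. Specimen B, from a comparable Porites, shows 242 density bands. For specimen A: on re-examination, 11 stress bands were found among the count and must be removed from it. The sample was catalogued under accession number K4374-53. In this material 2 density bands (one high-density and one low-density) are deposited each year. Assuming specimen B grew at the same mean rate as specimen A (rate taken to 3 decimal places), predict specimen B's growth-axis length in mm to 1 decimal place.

Specimen A: true density band count = 715 − 11 + 12 = 716.
Specimen A: with 2 density bands per year, 716 / 2 = 358 years.
A: 758.3 mm over 358 years gives 758.3 / 358 ≈ 2.118 mm per year.
Specimen B: 242 density bands at 2 per year is 242 / 2 = 121 years. B's length ≈ 2.118 × 121 = 256.3 mm.

256.3 mm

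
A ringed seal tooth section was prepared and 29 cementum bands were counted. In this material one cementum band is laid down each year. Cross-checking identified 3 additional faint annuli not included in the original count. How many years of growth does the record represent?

32 years

After corrections the count is 29 + 3 = 32 cementum bands.
One cementum band per year makes the duration 32 years.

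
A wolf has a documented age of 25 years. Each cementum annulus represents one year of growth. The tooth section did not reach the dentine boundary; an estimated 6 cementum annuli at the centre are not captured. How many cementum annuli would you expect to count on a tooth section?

19 cementum annuli

At one cementum annulus per year, 25 years correspond to 25 cementum annuli.
Subtracting the 6 cementum annuli not captured gives 25 − 6 = 19 cementum annuli in the record.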